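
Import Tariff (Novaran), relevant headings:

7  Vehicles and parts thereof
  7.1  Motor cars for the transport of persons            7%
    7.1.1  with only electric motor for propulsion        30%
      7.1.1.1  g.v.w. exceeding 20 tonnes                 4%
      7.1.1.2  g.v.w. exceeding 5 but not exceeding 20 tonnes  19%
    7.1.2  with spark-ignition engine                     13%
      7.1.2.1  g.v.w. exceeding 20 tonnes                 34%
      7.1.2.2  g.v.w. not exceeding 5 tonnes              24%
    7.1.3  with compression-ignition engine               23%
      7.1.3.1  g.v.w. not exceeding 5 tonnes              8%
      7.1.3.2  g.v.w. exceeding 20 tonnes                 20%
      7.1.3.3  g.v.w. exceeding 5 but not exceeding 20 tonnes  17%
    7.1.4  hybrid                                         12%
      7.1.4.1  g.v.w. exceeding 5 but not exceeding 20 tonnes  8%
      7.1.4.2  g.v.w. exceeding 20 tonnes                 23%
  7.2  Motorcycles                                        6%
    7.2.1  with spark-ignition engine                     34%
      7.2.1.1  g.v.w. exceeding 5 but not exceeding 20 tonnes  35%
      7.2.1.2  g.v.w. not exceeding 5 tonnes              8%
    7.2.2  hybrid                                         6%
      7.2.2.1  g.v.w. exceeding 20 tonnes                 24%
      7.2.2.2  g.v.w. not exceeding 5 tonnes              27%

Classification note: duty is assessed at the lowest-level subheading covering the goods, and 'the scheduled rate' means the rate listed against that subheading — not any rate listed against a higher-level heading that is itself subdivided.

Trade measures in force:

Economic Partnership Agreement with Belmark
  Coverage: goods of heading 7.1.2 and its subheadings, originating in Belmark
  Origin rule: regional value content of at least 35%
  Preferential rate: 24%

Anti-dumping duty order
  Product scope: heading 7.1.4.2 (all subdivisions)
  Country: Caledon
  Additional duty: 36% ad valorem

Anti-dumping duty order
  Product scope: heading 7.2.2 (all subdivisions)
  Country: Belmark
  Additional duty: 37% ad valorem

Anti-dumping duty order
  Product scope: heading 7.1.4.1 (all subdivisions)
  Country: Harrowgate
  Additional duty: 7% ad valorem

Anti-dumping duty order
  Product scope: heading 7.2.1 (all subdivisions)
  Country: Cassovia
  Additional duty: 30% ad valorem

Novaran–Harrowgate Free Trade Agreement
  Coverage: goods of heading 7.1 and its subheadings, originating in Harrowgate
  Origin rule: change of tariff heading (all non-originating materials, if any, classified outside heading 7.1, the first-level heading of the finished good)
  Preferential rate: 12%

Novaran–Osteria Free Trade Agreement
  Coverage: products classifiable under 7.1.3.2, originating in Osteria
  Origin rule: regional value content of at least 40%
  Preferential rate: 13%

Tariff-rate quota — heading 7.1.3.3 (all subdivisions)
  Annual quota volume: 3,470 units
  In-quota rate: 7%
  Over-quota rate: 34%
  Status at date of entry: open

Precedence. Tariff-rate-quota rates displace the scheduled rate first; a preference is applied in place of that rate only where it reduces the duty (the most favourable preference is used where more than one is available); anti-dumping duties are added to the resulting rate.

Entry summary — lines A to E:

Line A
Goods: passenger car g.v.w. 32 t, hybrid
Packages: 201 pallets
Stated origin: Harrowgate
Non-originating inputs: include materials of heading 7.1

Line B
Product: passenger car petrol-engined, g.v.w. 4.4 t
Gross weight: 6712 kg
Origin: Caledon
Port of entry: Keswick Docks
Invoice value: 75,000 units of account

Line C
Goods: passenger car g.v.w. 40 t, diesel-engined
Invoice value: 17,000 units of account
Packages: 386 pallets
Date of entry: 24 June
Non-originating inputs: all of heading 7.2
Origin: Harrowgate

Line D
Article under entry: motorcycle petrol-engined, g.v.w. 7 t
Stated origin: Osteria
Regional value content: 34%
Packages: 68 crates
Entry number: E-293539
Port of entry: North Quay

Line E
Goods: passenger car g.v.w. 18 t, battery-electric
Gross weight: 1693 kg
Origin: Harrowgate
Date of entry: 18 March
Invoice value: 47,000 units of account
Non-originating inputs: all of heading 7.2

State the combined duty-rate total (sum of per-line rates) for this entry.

106%

Line A: passenger car → 7.1; hybrid → 7.1.4; g.v.w. 32 t → 7.1.4.2. Scheduled 23%. Harrowgate agreement on 7.1: CTH not met. → 23%.
Line B: passenger car → 7.1; petrol-engined → 7.1.2; g.v.w. 4.4 t → 7.1.2.2. Scheduled 24%. No special measure applies. → 24%.
Line C: passenger car → 7.1; diesel-engined → 7.1.3; g.v.w. 40 t → 7.1.3.2. Scheduled 20%. Harrowgate agreement on 7.1: CTH met → 12% available; preferential 12%. → 12%.
Line D: motorcycle → 7.2; petrol-engined → 7.2.1; g.v.w. 7 t → 7.2.1.1. Scheduled 35%. Osteria agreement on 7.1.3.2: 7.2.1.1 not covered. → 35%.
Line E: passenger car → 7.1; battery-electric → 7.1.1; g.v.w. 18 t → 7.1.1.2. Scheduled 19%. Harrowgate agreement on 7.1: CTH met → 12% available; preferential 12%. → 12%.
Sum: 23% + 24% + 12% + 35% + 12% = 106%.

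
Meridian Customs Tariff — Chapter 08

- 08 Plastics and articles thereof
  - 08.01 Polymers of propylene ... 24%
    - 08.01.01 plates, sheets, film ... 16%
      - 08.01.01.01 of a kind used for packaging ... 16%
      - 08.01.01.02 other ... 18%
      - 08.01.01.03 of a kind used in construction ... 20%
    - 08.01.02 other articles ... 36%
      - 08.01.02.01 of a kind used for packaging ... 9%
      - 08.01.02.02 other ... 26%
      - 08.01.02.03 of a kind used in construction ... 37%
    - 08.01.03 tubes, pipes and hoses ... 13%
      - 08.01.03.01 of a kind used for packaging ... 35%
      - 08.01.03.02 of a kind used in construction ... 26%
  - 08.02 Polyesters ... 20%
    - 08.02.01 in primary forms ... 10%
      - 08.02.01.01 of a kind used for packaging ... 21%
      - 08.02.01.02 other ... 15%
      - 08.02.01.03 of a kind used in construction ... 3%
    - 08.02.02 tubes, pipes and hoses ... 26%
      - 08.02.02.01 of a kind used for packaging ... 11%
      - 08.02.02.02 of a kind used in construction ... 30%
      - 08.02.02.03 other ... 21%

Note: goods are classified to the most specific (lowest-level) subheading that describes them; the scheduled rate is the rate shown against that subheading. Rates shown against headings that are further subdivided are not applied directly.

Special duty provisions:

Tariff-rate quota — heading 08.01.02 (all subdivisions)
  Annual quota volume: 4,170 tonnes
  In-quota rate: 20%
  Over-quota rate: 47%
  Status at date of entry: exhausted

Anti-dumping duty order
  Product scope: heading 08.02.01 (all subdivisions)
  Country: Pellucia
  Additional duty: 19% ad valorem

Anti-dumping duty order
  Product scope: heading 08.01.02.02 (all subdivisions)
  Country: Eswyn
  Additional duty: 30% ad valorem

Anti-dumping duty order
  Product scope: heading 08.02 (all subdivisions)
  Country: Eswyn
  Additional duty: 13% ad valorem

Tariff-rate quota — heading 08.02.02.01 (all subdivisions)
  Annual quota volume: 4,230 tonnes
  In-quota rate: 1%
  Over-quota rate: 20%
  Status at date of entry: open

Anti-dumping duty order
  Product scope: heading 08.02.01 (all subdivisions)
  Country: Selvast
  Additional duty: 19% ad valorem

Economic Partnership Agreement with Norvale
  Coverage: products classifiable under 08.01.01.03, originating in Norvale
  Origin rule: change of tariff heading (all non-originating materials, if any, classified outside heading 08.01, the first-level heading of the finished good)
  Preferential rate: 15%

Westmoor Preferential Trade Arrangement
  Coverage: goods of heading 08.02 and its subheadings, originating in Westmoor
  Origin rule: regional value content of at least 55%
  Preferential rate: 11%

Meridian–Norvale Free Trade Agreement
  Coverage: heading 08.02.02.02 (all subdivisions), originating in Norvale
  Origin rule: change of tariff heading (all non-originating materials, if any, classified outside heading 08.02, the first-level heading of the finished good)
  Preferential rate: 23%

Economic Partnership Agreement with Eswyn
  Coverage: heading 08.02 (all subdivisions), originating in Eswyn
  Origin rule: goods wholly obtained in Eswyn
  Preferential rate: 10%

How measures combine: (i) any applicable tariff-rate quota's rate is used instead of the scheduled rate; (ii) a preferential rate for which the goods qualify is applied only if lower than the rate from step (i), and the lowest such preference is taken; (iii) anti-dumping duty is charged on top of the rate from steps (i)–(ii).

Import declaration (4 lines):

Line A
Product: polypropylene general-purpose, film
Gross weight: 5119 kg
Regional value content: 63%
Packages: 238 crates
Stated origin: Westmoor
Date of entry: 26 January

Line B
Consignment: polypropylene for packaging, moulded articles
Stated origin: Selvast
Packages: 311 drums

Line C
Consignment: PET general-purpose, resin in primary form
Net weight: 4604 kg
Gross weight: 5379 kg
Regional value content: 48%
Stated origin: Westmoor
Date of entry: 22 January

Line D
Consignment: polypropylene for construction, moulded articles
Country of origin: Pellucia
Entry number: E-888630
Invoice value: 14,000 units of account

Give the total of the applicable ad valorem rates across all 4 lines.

Line A: polypropylene → 08.01; film → 08.01.01; general-purpose → 08.01.01.02. Scheduled 18%. Westmoor agreement on 08.02: 08.01.01.02 not covered. → 18%.
Line B: polypropylene → 08.01; moulded articles → 08.01.02; for packaging → 08.01.02.01. Scheduled 9%. quota on 08.01.02 exhausted → over-quota 47%. → 47%.
Line C: PET → 08.02; resin in primary form → 08.02.01; general-purpose → 08.02.01.02. Scheduled 15%. Westmoor agreement on 08.02: RVC < 55%. → 15%.
Line D: polypropylene → 08.01; moulded articles → 08.01.02; for construction → 08.01.02.03. Scheduled 37%. quota on 08.01.02 exhausted → over-quota 47%. → 47%.
Sum: 18% + 47% + 15% + 47% = 127%.

127%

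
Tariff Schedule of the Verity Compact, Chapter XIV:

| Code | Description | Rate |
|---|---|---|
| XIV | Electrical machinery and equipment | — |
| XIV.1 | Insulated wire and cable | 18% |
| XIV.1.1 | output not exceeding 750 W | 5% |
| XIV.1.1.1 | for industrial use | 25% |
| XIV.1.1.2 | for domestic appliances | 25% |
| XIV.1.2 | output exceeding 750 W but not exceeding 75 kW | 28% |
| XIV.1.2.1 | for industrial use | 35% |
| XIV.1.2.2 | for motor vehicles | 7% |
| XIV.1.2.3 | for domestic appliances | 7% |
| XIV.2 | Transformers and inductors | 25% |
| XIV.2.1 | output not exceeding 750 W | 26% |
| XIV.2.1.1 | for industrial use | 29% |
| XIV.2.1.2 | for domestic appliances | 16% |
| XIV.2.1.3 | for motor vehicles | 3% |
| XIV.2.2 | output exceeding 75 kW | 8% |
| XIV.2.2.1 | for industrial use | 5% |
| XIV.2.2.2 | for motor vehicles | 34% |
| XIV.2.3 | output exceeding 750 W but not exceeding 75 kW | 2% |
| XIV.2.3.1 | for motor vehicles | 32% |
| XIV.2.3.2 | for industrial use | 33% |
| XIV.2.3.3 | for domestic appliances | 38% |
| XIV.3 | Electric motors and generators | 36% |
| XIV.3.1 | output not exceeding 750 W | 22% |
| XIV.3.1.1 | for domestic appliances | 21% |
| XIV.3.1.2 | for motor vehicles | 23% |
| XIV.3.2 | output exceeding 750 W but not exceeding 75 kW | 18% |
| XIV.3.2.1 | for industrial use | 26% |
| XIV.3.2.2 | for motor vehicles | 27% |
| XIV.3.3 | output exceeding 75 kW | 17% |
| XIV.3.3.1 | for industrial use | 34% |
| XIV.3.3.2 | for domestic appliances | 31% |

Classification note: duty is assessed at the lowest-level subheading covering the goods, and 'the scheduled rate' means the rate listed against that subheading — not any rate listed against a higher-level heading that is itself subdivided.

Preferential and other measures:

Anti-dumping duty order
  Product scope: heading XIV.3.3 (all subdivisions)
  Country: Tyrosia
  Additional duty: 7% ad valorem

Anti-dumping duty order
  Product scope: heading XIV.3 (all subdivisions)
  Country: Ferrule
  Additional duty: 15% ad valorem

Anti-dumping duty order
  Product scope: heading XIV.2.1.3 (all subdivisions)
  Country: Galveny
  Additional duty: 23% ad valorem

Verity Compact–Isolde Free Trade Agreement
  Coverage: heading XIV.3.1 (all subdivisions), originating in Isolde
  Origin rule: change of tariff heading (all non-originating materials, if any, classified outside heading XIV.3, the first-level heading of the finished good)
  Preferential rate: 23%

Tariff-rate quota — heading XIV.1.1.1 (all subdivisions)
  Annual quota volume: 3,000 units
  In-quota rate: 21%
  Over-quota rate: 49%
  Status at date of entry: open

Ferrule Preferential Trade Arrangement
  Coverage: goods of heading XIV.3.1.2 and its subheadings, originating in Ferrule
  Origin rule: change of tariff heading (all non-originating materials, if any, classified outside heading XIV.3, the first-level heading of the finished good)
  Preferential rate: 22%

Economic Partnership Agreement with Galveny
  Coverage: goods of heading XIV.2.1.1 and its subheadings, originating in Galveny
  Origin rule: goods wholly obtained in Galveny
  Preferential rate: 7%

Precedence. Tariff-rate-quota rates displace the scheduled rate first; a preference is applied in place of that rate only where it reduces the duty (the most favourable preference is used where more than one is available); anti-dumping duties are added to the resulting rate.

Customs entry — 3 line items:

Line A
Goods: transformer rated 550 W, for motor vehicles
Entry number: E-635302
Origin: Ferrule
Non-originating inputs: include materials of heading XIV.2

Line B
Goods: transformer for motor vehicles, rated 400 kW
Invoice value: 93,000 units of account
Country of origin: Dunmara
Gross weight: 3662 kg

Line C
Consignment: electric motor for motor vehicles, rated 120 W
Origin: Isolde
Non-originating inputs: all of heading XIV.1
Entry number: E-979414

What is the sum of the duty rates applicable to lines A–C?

60%

Line A: transformer → XIV.2; rated 550 W → XIV.2.1; for motor vehicles → XIV.2.1.3. Scheduled 3%. Ferrule agreement on XIV.3.1.2: XIV.2.1.3 not covered. → 3%.
Line B: transformer → XIV.2; rated 400 kW → XIV.2.2; for motor vehicles → XIV.2.2.2. Scheduled 34%. No special measure applies. → 34%.
Line C: electric motor → XIV.3; rated 120 W → XIV.3.1; for motor vehicles → XIV.3.1.2. Scheduled 23%. Isolde agreement on XIV.3.1: CTH met → 23% available; preference 23% not lower than 23% → no reduction. → 23%.
Sum: 3% + 34% + 23% = 60%.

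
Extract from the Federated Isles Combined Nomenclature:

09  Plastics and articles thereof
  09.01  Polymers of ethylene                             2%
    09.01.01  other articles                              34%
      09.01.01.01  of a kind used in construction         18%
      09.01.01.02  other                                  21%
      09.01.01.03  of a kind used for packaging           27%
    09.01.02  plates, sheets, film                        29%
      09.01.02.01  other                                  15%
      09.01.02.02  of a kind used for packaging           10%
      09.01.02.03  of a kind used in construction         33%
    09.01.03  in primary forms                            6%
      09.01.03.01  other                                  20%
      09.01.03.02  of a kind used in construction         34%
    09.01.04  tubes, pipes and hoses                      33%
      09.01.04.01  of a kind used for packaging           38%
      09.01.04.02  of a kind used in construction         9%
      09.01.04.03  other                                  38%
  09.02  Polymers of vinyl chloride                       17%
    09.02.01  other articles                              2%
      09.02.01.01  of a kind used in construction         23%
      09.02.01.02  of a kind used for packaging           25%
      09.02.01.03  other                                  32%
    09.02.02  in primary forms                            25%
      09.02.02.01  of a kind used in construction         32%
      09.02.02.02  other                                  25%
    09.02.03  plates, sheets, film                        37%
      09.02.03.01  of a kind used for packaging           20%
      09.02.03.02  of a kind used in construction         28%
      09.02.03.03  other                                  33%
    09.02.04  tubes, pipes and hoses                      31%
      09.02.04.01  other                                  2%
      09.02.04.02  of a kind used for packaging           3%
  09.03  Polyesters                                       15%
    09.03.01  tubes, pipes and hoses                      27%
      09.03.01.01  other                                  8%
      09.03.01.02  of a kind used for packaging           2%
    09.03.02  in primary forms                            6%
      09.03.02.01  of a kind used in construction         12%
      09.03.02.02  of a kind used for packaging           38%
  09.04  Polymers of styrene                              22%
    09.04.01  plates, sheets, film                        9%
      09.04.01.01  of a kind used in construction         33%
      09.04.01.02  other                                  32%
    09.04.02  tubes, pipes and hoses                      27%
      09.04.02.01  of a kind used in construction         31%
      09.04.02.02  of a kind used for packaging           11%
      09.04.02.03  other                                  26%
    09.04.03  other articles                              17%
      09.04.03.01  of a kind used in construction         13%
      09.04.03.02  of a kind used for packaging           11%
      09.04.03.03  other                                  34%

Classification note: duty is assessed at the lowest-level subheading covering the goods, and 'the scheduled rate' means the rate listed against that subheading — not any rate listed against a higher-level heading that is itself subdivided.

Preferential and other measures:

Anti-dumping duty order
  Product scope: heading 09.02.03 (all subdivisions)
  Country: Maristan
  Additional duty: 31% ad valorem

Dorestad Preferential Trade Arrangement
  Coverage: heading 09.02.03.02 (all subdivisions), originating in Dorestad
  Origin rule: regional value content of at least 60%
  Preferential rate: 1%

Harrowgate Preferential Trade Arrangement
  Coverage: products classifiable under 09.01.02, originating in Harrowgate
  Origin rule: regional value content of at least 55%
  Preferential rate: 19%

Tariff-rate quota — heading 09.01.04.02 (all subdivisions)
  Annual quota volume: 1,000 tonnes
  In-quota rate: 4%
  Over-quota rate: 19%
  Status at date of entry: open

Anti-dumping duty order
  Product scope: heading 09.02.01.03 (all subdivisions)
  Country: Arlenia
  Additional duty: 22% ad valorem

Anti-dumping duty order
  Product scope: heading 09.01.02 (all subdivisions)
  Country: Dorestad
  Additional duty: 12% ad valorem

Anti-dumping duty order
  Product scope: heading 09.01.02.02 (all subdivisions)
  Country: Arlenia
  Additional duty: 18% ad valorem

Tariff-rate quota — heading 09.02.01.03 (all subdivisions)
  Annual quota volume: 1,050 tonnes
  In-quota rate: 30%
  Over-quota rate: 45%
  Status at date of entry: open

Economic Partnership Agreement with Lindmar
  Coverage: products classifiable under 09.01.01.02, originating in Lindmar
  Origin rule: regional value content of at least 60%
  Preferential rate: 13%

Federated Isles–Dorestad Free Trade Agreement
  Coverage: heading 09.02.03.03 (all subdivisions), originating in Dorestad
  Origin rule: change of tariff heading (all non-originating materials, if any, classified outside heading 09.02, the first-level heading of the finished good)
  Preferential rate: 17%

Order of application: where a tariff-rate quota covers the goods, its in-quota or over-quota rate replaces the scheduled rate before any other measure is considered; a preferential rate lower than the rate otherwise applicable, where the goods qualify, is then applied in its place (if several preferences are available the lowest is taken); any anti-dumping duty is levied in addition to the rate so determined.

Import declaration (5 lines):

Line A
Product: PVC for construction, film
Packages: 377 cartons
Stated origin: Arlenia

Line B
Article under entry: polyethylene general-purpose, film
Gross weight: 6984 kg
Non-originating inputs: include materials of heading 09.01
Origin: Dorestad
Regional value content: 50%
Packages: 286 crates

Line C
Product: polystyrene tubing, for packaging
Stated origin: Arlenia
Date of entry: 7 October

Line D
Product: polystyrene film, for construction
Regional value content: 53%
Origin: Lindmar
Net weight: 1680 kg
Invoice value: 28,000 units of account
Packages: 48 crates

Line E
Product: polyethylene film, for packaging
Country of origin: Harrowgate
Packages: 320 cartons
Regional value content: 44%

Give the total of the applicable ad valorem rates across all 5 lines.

Line A: PVC → 09.02; film → 09.02.03; for construction → 09.02.03.02. Scheduled 28%. No special measure applies. → 28%.
Line B: polyethylene → 09.01; film → 09.01.02; general-purpose → 09.01.02.01. Scheduled 15%. Dorestad agreement on 09.02.03.02: 09.01.02.01 not covered; Dorestad agreement on 09.02.03.03: 09.01.02.01 not covered; anti-dumping (Dorestad, 09.01.02): +12%; total 15% + 12% = 27%. → 27%.
Line C: polystyrene → 09.04; tubing → 09.04.02; for packaging → 09.04.02.02. Scheduled 11%. No special measure applies. → 11%.
Line D: polystyrene → 09.04; film → 09.04.01; for construction → 09.04.01.01. Scheduled 33%. Lindmar agreement on 09.01.01.02: 09.04.01.01 not covered. → 33%.
Line E: polyethylene → 09.01; film → 09.01.02; for packaging → 09.01.02.02. Scheduled 10%. Harrowgate agreement on 09.01.02: RVC < 55%. → 10%.
Sum: 28% + 27% + 11% + 33% + 10% = 109%.

109%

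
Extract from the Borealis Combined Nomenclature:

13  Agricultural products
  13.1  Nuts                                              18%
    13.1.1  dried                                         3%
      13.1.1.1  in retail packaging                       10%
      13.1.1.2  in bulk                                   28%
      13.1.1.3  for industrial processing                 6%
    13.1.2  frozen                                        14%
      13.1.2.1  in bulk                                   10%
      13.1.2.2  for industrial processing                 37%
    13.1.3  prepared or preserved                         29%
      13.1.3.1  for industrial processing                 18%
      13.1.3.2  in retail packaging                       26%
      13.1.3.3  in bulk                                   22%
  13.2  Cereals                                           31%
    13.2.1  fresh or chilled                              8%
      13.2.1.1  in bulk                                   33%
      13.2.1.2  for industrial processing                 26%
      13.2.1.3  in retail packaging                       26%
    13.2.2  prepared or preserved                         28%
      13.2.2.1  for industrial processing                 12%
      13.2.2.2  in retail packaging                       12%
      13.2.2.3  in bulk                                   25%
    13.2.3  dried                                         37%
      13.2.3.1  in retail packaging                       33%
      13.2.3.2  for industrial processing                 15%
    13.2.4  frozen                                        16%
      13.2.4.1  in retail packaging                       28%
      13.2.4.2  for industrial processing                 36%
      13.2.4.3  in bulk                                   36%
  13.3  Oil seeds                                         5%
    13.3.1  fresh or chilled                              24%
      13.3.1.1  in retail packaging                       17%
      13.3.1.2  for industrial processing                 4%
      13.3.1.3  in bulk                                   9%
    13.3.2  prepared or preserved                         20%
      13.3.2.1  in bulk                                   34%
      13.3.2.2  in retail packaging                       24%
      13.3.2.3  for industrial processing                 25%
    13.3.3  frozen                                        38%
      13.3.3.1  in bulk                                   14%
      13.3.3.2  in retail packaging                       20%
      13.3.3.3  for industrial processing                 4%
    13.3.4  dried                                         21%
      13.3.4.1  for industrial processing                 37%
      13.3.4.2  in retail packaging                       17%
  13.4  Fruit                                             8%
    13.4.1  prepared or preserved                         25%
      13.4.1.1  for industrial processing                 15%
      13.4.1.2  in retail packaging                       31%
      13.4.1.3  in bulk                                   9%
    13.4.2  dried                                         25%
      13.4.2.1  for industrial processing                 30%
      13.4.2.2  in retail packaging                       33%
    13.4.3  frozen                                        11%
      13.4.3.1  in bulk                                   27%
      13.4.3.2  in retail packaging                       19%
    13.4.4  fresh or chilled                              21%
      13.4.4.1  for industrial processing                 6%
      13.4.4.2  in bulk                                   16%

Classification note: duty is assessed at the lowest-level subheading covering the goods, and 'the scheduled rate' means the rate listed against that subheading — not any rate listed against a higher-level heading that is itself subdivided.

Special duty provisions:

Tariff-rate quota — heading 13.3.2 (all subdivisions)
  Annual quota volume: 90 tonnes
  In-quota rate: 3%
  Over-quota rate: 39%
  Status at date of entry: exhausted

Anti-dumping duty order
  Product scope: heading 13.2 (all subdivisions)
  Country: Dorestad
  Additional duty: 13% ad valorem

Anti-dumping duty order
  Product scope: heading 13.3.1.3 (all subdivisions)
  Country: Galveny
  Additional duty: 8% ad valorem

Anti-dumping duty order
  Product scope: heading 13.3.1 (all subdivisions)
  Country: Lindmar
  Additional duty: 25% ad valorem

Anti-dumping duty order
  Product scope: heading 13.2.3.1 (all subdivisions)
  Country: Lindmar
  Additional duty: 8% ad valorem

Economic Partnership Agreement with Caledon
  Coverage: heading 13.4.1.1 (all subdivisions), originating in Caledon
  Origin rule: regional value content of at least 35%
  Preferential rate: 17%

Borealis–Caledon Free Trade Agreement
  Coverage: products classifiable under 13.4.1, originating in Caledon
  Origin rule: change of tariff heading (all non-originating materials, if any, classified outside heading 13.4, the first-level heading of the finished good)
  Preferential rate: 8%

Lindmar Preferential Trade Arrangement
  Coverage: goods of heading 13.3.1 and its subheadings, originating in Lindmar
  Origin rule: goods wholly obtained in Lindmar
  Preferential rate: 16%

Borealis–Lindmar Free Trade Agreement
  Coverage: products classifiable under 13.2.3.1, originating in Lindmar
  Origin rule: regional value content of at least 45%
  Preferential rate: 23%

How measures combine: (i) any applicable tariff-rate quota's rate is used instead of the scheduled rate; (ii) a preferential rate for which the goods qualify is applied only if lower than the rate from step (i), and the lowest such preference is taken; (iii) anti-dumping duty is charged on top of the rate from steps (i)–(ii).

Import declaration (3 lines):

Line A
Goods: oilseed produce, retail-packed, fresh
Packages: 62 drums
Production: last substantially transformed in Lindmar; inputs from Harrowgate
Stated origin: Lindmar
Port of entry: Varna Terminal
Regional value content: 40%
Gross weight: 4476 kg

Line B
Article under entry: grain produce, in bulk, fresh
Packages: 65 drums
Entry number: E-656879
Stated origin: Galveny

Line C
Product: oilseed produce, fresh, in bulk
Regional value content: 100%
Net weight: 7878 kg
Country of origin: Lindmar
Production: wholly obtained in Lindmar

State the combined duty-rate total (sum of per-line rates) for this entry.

Line A: oilseed → 13.3; fresh → 13.3.1; retail-packed → 13.3.1.1. Scheduled 17%. Lindmar agreement on 13.3.1: not wholly obtained; Lindmar agreement on 13.2.3.1: 13.3.1.1 not covered; anti-dumping (Lindmar, 13.3.1): +25%; total 17% + 25% = 42%. → 42%.
Line B: grain → 13.2; fresh → 13.2.1; in bulk → 13.2.1.1. Scheduled 33%. No special measure applies. → 33%.
Line C: oilseed → 13.3; fresh → 13.3.1; in bulk → 13.3.1.3. Scheduled 9%. Lindmar agreement on 13.3.1: wholly obtained → 16% available; Lindmar agreement on 13.2.3.1: 13.3.1.3 not covered; preference 16% not lower than 9% → no reduction; anti-dumping (Lindmar, 13.3.1): +25%; total 9% + 25% = 34%. → 34%.
Sum: 42% + 33% + 34% = 109%.

109%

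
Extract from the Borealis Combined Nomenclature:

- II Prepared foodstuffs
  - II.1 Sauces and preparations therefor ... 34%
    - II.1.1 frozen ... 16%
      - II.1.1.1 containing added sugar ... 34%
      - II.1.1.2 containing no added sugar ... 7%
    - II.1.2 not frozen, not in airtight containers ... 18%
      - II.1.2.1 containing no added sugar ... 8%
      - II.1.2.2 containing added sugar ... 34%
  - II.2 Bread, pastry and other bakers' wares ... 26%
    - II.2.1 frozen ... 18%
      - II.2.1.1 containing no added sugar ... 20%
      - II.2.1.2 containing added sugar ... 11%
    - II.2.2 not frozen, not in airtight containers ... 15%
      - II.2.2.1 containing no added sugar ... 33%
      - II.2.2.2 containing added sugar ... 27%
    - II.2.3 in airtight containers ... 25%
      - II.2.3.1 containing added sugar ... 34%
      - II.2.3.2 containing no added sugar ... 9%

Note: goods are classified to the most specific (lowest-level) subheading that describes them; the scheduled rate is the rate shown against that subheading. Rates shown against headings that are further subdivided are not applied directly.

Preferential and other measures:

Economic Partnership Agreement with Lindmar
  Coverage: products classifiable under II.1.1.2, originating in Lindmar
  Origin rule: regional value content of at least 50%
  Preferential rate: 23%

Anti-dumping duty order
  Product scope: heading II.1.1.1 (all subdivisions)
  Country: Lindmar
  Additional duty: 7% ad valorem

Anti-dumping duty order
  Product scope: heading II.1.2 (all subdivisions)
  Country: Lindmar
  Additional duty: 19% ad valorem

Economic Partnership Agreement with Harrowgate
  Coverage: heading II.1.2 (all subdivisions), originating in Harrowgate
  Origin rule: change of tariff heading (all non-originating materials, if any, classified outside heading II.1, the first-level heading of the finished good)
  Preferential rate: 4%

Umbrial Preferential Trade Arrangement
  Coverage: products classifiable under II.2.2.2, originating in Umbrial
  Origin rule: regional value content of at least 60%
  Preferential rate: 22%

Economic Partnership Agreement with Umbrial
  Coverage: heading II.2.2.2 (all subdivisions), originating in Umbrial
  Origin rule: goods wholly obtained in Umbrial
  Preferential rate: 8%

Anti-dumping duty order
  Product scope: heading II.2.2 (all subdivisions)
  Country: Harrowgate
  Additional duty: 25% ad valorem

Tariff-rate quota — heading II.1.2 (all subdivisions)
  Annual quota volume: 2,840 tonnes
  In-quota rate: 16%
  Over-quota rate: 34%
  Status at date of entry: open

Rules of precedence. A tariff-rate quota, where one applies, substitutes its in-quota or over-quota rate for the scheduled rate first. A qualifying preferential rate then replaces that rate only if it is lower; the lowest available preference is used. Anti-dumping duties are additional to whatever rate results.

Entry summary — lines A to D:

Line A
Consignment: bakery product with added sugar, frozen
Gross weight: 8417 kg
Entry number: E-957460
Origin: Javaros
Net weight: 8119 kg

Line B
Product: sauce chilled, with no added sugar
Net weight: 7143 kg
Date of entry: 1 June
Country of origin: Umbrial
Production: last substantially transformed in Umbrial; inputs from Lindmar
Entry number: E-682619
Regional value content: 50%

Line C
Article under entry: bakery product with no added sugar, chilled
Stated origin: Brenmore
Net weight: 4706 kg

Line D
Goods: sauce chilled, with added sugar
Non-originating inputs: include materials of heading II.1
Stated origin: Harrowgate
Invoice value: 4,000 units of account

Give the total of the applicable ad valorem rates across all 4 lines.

Line A: bakery product → II.2; frozen → II.2.1; with added sugar → II.2.1.2. Scheduled 11%. No special measure applies. → 11%.
Line B: sauce → II.1; chilled → II.1.2; with no added sugar → II.1.2.1. Scheduled 8%. quota on II.1.2 open → in-quota 16%; Umbrial agreement on II.2.2.2: II.1.2.1 not covered; Umbrial agreement on II.2.2.2: II.1.2.1 not covered. → 16%.
Line C: bakery product → II.2; chilled → II.2.2; with no added sugar → II.2.2.1. Scheduled 33%. No special measure applies. → 33%.
Line D: sauce → II.1; chilled → II.1.2; with added sugar → II.1.2.2. Scheduled 34%. quota on II.1.2 open → in-quota 16%; Harrowgate agreement on II.1.2: CTH not met. → 16%.
Sum: 11% + 16% + 33% + 16% = 76%.

76%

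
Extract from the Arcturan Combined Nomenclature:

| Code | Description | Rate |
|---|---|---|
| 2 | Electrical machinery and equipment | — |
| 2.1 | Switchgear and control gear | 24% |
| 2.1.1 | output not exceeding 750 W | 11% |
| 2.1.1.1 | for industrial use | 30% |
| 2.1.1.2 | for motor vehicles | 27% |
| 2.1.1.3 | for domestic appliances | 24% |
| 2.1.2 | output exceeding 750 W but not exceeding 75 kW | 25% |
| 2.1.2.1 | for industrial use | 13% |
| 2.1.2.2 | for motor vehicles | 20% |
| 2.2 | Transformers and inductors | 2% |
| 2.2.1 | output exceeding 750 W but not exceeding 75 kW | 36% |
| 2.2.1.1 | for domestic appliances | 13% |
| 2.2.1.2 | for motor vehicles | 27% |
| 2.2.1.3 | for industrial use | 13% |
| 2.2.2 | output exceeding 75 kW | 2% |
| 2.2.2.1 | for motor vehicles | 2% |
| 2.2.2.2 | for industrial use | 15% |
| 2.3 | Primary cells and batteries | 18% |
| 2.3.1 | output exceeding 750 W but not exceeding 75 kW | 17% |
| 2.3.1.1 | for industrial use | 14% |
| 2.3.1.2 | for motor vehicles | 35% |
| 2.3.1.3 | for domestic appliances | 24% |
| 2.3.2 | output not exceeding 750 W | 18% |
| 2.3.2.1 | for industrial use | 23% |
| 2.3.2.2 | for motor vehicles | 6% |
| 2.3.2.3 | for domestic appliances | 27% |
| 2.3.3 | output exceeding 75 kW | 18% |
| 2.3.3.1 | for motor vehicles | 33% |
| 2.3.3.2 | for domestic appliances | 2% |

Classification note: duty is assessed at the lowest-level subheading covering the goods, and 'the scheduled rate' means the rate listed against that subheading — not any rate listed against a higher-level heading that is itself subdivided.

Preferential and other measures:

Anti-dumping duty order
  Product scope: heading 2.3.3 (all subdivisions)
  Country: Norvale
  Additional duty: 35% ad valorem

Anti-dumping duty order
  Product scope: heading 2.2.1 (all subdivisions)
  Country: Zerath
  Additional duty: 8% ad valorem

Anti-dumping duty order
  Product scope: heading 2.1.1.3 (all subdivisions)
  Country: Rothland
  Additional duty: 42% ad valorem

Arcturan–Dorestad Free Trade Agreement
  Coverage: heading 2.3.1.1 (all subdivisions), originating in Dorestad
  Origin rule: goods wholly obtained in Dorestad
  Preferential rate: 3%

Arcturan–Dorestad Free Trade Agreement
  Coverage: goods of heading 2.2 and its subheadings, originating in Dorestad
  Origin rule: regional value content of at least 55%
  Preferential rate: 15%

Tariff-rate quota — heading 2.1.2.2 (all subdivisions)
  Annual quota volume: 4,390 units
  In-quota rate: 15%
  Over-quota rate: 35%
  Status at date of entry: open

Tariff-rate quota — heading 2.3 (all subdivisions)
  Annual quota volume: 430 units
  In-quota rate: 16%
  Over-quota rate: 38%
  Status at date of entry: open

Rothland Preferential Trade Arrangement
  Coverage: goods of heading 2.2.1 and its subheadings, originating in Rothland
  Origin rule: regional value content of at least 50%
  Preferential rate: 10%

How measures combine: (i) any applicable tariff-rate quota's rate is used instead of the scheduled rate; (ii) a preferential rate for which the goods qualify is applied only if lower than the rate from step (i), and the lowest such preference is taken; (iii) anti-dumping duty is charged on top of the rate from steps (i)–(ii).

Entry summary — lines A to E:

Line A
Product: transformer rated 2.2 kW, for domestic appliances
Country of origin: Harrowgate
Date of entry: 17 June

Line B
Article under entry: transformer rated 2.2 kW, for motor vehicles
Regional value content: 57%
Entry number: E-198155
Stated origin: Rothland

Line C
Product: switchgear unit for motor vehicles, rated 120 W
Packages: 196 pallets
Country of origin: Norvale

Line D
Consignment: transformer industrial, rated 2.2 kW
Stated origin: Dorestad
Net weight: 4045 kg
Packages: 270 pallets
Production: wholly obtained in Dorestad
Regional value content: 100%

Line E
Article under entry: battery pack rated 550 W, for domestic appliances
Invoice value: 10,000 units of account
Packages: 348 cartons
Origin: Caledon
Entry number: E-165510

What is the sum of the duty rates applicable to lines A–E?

Line A: transformer → 2.2; rated 2.2 kW → 2.2.1; for domestic appliances → 2.2.1.1. Scheduled 13%. No special measure applies. → 13%.
Line B: transformer → 2.2; rated 2.2 kW → 2.2.1; for motor vehicles → 2.2.1.2. Scheduled 27%. Rothland agreement on 2.2.1: RVC ≥ 50% → 10% available; preferential 10%. → 10%.
Line C: switchgear unit → 2.1; rated 120 W → 2.1.1; for motor vehicles → 2.1.1.2. Scheduled 27%. No special measure applies. → 27%.
Line D: transformer → 2.2; rated 2.2 kW → 2.2.1; industrial → 2.2.1.3. Scheduled 13%. Dorestad agreement on 2.3.1.1: 2.2.1.3 not covered; Dorestad agreement on 2.2: RVC ≥ 55% → 15% available; preference 15% not lower than 13% → no reduction. → 13%.
Line E: battery pack → 2.3; rated 550 W → 2.3.2; for domestic appliances → 2.3.2.3. Scheduled 27%. quota on 2.3 open → in-quota 16%. → 16%.
Sum: 13% + 10% + 27% + 13% + 16% = 79%.

79%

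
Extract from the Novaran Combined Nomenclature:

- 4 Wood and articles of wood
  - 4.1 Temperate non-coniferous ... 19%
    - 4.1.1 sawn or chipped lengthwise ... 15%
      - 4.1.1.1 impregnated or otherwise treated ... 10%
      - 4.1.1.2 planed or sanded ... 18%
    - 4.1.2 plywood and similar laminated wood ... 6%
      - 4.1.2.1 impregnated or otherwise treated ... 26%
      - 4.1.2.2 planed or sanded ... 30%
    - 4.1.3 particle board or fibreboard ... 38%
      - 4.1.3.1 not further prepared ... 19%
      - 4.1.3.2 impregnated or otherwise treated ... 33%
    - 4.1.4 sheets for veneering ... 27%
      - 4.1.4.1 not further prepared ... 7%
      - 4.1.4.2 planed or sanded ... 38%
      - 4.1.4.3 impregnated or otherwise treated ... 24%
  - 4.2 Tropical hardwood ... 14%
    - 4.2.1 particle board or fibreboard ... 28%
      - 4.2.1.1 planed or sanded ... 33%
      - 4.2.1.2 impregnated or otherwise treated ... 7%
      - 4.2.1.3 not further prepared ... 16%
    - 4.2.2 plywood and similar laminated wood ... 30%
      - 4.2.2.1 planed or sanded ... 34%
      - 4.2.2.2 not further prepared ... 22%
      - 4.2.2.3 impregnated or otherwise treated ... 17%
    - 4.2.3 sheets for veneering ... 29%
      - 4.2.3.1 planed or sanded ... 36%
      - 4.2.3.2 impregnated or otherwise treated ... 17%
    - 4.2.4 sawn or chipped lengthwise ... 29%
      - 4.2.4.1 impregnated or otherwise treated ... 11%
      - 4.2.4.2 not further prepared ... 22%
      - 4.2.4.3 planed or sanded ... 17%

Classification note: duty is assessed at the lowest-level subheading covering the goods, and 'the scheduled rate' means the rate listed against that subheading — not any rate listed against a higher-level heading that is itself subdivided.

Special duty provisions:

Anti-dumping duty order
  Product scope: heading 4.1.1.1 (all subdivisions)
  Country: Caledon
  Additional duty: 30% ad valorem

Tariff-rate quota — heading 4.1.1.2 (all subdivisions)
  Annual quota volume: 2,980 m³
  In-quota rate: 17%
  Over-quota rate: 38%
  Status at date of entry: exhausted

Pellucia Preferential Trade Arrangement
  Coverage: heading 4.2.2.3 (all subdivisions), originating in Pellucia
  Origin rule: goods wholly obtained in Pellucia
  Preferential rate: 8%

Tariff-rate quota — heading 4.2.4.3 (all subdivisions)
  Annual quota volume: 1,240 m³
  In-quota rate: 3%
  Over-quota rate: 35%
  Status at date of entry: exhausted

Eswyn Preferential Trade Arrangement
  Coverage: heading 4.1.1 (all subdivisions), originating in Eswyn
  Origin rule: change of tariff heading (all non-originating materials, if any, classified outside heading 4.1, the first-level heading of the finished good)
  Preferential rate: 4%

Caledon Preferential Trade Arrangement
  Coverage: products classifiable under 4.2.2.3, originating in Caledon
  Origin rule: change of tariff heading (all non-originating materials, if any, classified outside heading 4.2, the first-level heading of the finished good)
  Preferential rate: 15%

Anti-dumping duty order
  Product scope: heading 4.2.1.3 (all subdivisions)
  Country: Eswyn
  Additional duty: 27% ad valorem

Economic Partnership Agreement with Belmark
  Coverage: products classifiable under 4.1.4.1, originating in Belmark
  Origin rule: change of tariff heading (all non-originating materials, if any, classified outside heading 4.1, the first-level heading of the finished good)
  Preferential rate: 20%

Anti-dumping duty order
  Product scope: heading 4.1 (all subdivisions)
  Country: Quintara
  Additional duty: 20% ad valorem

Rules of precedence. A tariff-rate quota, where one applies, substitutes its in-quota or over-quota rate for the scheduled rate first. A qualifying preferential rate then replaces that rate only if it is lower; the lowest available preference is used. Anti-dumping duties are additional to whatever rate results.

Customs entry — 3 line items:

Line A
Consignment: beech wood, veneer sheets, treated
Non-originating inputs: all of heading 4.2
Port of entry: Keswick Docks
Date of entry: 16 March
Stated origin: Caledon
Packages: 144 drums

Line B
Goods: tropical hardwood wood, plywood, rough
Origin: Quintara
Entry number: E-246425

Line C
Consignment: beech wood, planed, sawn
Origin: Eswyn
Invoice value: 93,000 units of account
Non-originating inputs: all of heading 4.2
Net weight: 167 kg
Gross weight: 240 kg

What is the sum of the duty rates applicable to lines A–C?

Line A: beech → 4.1; veneer sheets → 4.1.4; treated → 4.1.4.3. Scheduled 24%. Caledon agreement on 4.2.2.3: 4.1.4.3 not covered. → 24%.
Line B: tropical hardwood → 4.2; plywood → 4.2.2; rough → 4.2.2.2. Scheduled 22%. No special measure applies. → 22%.
Line C: beech → 4.1; sawn → 4.1.1; planed → 4.1.1.2. Scheduled 18%. quota on 4.1.1.2 exhausted → over-quota 38%; Eswyn agreement on 4.1.1: CTH met → 4% available; preferential 4%. → 4%.
Sum: 24% + 22% + 4% = 50%.

50%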